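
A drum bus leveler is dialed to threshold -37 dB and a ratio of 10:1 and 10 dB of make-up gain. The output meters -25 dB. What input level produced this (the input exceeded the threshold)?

-17 dB

Before make-up, the level was -25 − 10 = -35 dB.
That's 2 dB above the -37 dB threshold.
Undo the ratio: input overshoot = 2 × 10 = 20 dB, giving input = -17 dB.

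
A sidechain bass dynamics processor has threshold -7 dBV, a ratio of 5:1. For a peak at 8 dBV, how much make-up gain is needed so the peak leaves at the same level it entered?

The peak compresses to -7 + 15/5 = -4 dBV.
To reach 8 dBV requires 8 − (-4) = 12 dB of make-up.

12 dB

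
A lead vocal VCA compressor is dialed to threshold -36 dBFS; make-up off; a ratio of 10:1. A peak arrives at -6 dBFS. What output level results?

The input is 30 dB above the -36 dBFS threshold.
The 30 dB excess becomes 3 dB after 10:1 reduction.
That puts the output at -33 dBFS.

-33 dBFS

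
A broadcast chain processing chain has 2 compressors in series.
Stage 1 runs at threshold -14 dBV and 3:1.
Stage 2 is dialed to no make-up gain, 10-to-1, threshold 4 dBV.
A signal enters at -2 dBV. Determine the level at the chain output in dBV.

-10 dBV

Stage 1: 12 dB above -14 dBV, reduced 3:1 to 4 dB above → -10 dBV.
Stage 2: -10 dBV ≤ 4 dBV, so stage 2 doesn't engage; output -10 dBV.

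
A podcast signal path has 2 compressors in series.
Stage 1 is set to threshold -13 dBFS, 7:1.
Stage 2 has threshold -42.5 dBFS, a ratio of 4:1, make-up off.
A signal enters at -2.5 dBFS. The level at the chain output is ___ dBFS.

Stage 1: -2.5 dBFS is 10.5 dB over -13 dBFS; at 7:1 that becomes 1.5 dB over, giving -11.5 dBFS.
Stage 2: overshoot 31 dB → 31/4 = 7.75 dB → -34.75 dBFS.

-34.75 dBFS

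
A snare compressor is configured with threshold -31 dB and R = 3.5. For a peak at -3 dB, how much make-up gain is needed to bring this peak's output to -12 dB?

Overshoot 28 dB → 28/3.5 = 8 dB after compression, so the compressed level is -31 + 8 = -23 dB.
Make-up = target − compressed = -12 − (-23) = 11 dB.

11 dB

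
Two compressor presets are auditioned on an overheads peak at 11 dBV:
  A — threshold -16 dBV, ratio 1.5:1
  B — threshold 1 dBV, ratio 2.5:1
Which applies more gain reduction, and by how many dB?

A: GR = 27 − 27/1.5 = 9 dB.
B: GR = 10 − 10/2.5 = 6 dB.
A reduces 3 dB more.

A, by 3 dB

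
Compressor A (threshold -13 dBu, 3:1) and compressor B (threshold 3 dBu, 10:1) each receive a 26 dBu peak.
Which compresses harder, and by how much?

A, by 5.3 dB

A: GR = 39 − 39/3 = 26 dB.
B: GR = 23 − 23/10 = 20.7 dB.
A reduces 5.3 dB more.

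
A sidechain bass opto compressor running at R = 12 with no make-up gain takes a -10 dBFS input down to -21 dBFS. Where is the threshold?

-22 dBFS

Let T be the threshold. Output overshoot = (input overshoot)/R, so -21 − T = (-10 − T)/12.
12·(-21 − T) = -10 − T → 11·T = -252 − (-10) = -242.
T = -242/11 = -22 dBFS.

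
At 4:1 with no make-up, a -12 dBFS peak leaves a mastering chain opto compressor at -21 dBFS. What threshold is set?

Gain reduction = -12 − (-21) = 9 dB; output overshoot = GR / (R − 1) = 9 / 3 = 3 dB.
Threshold = output − output overshoot = -21 − 3 = -24 dBFS.

-24 dBFS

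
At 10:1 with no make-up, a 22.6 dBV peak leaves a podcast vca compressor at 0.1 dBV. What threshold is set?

Gain reduction = 22.6 − 0.1 = 22.5 dB; output overshoot = GR / (R − 1) = 22.5 / 9 = 2.5 dB.
Threshold = output − output overshoot = 0.1 − 2.5 = -2.4 dBV.

-2.4 dBV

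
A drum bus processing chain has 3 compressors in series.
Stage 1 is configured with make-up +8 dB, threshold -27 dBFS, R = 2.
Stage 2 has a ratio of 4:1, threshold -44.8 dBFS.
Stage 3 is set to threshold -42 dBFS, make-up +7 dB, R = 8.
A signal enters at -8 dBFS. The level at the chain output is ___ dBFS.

-34.246875 dBFS

Stage 1: -8 dBFS is 19 dB over -27 dBFS; at 2:1 that becomes 9.5 dB over, giving -17.5 dBFS; +8 dB make-up → -9.5 dBFS.
Stage 2: 35.3 dB above -44.8 dBFS, reduced 4:1 to 8.825 dB above → -35.975 dBFS.
Stage 3: -35.975 dBFS is 6.025 dB over -42 dBFS; at 8:1 that becomes 0.753125 dB over, giving -41.246875 dBFS; +7 dB make-up → -34.246875 dBFS.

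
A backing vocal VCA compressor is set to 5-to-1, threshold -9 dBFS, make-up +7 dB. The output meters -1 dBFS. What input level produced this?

-4 dBFS

Remove make-up: -1 − 7 = -8 dBFS.
Post-compression overshoot = -8 − (-9) = 1 dB.
Undo the ratio: input overshoot = 1 × 5 = 5 dB, giving input = -4 dBFS.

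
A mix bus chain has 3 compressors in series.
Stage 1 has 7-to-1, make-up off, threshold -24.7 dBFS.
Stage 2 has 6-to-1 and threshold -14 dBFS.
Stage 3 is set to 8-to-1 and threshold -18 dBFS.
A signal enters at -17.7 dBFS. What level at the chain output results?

-23.7 dBFS

Stage 1: 7 dB above -24.7 dBFS, reduced 7:1 to 1 dB above → -23.7 dBFS.
Stage 2: -23.7 dBFS ≤ -14 dBFS, so stage 2 doesn't engage; output -23.7 dBFS.
Stage 3: -23.7 dBFS ≤ -18 dBFS, so stage 3 doesn't engage; output -23.7 dBFS.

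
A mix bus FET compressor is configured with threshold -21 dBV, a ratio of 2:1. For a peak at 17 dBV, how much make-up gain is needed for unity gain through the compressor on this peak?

19 dB

Overshoot 38 dB → 38/2 = 19 dB after compression, so the compressed level is -21 + 19 = -2 dBV.
Make-up = target − compressed = 17 − (-2) = 19 dB.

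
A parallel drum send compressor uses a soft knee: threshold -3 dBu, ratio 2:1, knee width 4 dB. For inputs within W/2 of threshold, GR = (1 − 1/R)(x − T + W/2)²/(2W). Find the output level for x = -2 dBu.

x − T + W/2 = -2 − (-3) + 2 = 3.
GR = (1 − 1/2) × 3² / 8 = 0.5 × 9 / 8 = 0.5625 dB.
Output = -2 − 0.5625 = -2.5625 dBu.

-2.5625 dBu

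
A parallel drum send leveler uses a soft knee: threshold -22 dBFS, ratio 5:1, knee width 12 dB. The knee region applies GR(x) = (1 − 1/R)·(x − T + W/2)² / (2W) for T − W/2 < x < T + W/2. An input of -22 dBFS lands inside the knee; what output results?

-23.2 dBFS

x − T + W/2 = -22 − (-22) + 6 = 6.
GR = (1 − 1/5) × 6² / 24 = 0.8 × 36 / 24 = 1.2 dB.
Output = -22 − 1.2 = -23.2 dBFS.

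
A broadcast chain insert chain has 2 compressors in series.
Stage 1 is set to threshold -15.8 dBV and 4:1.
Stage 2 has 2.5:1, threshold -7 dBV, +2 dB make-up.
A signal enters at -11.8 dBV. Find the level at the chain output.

-12.8 dBV

Stage 1: -11.8 dBV is 4 dB over -15.8 dBV; at 4:1 that becomes 1 dB over, giving -14.8 dBV.
Stage 2: below threshold (-14.8 ≤ -7); passes unchanged; make-up brings it to -12.8 dBV.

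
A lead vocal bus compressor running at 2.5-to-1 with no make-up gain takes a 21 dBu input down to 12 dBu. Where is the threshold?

6 dBu

Input is 15 dB above T (since output overshoot × R = input overshoot: (12 − T)·2.5 = 21 − T gives T = 6 dBu).
Check: 6 + (21 − 6)/2.5 = 6 + 6 = 12 dBu. ✓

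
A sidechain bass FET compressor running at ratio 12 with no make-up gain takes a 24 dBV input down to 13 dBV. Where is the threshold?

12 dBV

Let T be the threshold. Output overshoot = (input overshoot)/R, so 13 − T = (24 − T)/12.
12·(13 − T) = 24 − T → 11·T = 156 − 24 = 132.
T = 132/11 = 12 dBV.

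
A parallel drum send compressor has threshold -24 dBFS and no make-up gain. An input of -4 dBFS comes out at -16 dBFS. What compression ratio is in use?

2.5:1

Input overshoot = -4 − (-24) = 20 dB; output overshoot = -16 − (-24) = 8 dB.
Ratio = 20 / 8 = 2.5.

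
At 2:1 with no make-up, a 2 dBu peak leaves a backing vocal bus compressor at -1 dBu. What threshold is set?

-4 dBu

Let T be the threshold. Output overshoot = (input overshoot)/R, so -1 − T = (2 − T)/2.
2·(-1 − T) = 2 − T → 1·T = -2 − 2 = -4.
T = -4/1 = -4 dBu.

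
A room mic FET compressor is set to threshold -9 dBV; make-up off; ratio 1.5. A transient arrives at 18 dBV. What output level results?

9 dBV

18 dBV sits 27 dB over threshold.
1.5:1 compression reduces that to 27/1.5 = 18 dB over.
So the level is -9 + 18 = 9 dBV.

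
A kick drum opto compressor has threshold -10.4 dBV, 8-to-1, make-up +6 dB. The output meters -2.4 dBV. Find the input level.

Remove make-up: -2.4 − 6 = -8.4 dBV.
Post-compression overshoot = -8.4 − (-10.4) = 2 dB.
Input overshoot = R × output overshoot = 16 dB → input = -10.4 + 16 = 5.6 dBV.

5.6 dBV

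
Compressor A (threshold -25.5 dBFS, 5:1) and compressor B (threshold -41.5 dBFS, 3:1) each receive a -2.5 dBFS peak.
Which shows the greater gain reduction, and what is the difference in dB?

A: GR = 23 − 23/5 = 18.4 dB.
B: GR = 39 − 39/3 = 26 dB.
B reduces 7.6 dB more.

B, by 7.6 dB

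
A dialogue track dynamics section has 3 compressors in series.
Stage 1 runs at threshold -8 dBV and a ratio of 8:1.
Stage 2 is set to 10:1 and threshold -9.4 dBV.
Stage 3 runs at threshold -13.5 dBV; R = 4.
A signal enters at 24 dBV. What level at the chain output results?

-12.34 dBV

Stage 1: overshoot 32 dB → 32/8 = 4 dB → -4 dBV.
Stage 2: overshoot 5.4 dB → 5.4/10 = 0.54 dB → -8.86 dBV.
Stage 3: overshoot 4.64 dB → 4.64/4 = 1.16 dB → -12.34 dBV.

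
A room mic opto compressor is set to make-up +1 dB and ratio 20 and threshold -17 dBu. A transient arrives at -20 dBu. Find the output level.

-19 dBu

-20 dBu is 3 dB below the -17 dBu threshold, so no gain reduction is applied.
Make-up gain adds 1 dB: -20 + 1 = -19 dBu.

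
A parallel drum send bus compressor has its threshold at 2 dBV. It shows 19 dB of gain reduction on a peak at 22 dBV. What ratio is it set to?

20:1

Input overshoot = 22 − 2 = 20 dB.
Output overshoot = 20 − 19 = 1 dB.
Ratio = input overshoot / output overshoot = 20 / 1 = 20.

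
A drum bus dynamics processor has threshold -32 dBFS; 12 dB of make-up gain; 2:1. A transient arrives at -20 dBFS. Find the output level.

-14 dBFS

The input is 12 dB above the -32 dBFS threshold.
2:1 compression reduces that to 12/2 = 6 dB over.
Output = -32 + 6 = -26 dBFS; make-up adds 12 dB, giving -14 dBFS.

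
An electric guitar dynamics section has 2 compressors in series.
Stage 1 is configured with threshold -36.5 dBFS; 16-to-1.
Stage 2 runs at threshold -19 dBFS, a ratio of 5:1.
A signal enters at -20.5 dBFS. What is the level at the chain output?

-35.5 dBFS

Stage 1: -20.5 dBFS is 16 dB over -36.5 dBFS; at 16:1 that becomes 1 dB over, giving -35.5 dBFS.
Stage 2: below threshold (-35.5 ≤ -19); passes unchanged; output -35.5 dBFS.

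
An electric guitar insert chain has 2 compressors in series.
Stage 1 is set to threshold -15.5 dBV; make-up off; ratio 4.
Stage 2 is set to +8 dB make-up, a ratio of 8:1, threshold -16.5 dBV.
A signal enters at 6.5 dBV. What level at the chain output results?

Stage 1: 22 dB above -15.5 dBV, reduced 4:1 to 5.5 dB above → -10 dBV.
Stage 2: -10 dBV is 6.5 dB over -16.5 dBV; at 8:1 that becomes 0.8125 dB over, giving -15.6875 dBV; +8 dB make-up → -7.6875 dBV.

-7.6875 dBV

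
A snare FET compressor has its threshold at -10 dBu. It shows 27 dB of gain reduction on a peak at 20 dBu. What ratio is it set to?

Input overshoot = 20 − (-10) = 30 dB.
Output overshoot = 30 − 27 = 3 dB.
Ratio = input overshoot / output overshoot = 30 / 3 = 10.

10:1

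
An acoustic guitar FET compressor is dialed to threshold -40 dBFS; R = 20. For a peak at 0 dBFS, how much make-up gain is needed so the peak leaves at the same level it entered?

38 dB

Without make-up, output = threshold + overshoot/20 = -40 + 2 = -38 dBFS.
Gap to target: 38 dB.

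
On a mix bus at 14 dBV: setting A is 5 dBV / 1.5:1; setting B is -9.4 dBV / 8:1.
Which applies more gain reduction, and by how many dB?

A: overshoot 9 dB → output overshoot 6 dB → GR 3 dB.
B: overshoot 23.4 dB → output overshoot 2.925 dB → GR 20.475 dB.
B applies 17.475 dB more gain reduction.

B, by 17.475 dB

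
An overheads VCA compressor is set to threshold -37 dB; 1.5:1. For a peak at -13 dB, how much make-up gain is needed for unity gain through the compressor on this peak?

8 dB

Without make-up, output = threshold + overshoot/1.5 = -37 + 16 = -21 dB.
Gap to target: 8 dB.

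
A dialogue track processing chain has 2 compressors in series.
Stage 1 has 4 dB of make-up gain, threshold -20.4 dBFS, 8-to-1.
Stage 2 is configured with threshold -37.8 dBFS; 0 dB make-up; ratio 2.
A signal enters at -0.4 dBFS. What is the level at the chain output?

-25.85 dBFS

Stage 1: 20 dB above -20.4 dBFS, reduced 8:1 to 2.5 dB above → -17.9 dBFS; +4 dB make-up → -13.9 dBFS.
Stage 2: 23.9 dB above -37.8 dBFS, reduced 2:1 to 11.95 dB above → -25.85 dBFS.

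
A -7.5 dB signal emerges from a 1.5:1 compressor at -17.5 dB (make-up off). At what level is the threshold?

Gain reduction = -7.5 − (-17.5) = 10 dB; output overshoot = GR / (R − 1) = 10 / 0.5 = 20 dB.
Threshold = output − output overshoot = -17.5 − 20 = -37.5 dB.

-37.5 dB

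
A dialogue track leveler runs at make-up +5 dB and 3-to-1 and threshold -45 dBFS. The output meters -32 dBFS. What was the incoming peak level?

Stripping the +5 dB make-up gives -37 dBFS at the gain stage.
That's 8 dB above the -45 dBFS threshold.
Before 3:1 compression the overshoot was 8 × 3 = 24 dB, so input = -45 + 24 = -21 dBFS.

-21 dBFS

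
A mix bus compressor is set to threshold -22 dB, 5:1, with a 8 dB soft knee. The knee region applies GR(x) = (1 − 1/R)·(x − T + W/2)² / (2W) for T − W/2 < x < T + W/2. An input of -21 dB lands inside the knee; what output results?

x − T + W/2 = -21 − (-22) + 4 = 5.
GR = (1 − 1/5) × 5² / 16 = 0.8 × 25 / 16 = 1.25 dB.
Output = -21 − 1.25 = -22.25 dB.

-22.25 dB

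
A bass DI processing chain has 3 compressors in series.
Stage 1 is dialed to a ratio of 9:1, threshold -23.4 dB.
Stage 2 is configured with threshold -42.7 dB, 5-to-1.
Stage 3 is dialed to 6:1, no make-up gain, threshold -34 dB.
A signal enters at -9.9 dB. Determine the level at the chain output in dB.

Stage 1: -9.9 dB is 13.5 dB over -23.4 dB; at 9:1 that becomes 1.5 dB over, giving -21.9 dB.
Stage 2: -21.9 dB is 20.8 dB over -42.7 dB; at 5:1 that becomes 4.16 dB over, giving -38.54 dB.
Stage 3: -38.54 dB is at or below the -34 dB threshold — no compression; output -38.54 dB.

-38.54 dB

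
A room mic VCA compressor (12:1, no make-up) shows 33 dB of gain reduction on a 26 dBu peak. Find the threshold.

-10 dBu

Let T be the threshold. Output overshoot = (input overshoot)/R, so -7 − T = (26 − T)/12.
12·(-7 − T) = 26 − T → 11·T = -84 − 26 = -110.
T = -110/11 = -10 dBu.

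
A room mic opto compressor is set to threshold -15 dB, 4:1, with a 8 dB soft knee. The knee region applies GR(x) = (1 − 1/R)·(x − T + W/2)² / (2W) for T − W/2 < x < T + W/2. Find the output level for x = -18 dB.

-18.046875 dB

x − T + W/2 = -18 − (-15) + 4 = 1.
GR = (1 − 1/4) × 1² / 16 = 0.75 × 1 / 16 = 0.046875 dB.
Output = -18 − 0.046875 = -18.046875 dB.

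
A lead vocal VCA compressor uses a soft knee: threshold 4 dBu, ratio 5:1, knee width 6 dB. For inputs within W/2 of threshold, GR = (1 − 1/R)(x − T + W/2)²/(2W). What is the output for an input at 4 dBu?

3.4 dBu

x − T + W/2 = 4 − 4 + 3 = 3.
GR = (1 − 1/5) × 3² / 12 = 0.8 × 9 / 12 = 0.6 dB.
Output = 4 − 0.6 = 3.4 dBu.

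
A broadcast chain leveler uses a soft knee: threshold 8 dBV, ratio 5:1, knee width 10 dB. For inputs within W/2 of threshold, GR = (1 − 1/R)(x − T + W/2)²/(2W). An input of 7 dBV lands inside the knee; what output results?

x − T + W/2 = 7 − 8 + 5 = 4.
GR = (1 − 1/5) × 4² / 20 = 0.8 × 16 / 20 = 0.64 dB.
Output = 7 − 0.64 = 6.36 dBV.

6.36 dBV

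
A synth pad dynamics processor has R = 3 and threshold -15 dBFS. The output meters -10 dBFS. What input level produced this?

Post-compression overshoot = -10 − (-15) = 5 dB.
Input overshoot = R × output overshoot = 15 dB → input = -15 + 15 = 0 dBFS.

0 dBFS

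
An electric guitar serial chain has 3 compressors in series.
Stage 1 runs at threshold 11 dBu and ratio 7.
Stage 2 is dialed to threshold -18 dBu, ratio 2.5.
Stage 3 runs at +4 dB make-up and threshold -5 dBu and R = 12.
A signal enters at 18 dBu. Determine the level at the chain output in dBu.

Stage 1: 7 dB above 11 dBu, reduced 7:1 to 1 dB above → 12 dBu.
Stage 2: overshoot 30 dB → 30/2.5 = 12 dB → -6 dBu.
Stage 3: -6 dBu is at or below the -5 dBu threshold — no compression; make-up brings it to -2 dBu.

-2 dBu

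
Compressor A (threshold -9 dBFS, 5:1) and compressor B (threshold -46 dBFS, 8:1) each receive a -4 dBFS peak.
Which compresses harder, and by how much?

B, by 32.75 dB

A: overshoot 5 dB → output overshoot 1 dB → GR 4 dB.
B: overshoot 42 dB → output overshoot 5.25 dB → GR 36.75 dB.
B reduces 32.75 dB more.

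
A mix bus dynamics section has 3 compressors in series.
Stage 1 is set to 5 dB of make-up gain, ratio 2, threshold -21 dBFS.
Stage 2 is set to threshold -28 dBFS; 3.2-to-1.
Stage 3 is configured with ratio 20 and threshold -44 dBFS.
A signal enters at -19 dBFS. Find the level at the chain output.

-42.996875 dBFS

Stage 1: -19 dBFS is 2 dB over -21 dBFS; at 2:1 that becomes 1 dB over, giving -20 dBFS; +5 dB make-up → -15 dBFS.
Stage 2: 13 dB above -28 dBFS, reduced 3.2:1 to 4.0625 dB above → -23.9375 dBFS.
Stage 3: -23.9375 dBFS is 20.0625 dB over -44 dBFS; at 20:1 that becomes 1.003125 dB over, giving -42.996875 dBFS.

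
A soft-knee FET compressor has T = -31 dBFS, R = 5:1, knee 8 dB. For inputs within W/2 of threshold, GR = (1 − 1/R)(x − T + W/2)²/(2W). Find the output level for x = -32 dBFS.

-32.45 dBFS

x − T + W/2 = -32 − (-31) + 4 = 3.
GR = (1 − 1/5) × 3² / 16 = 0.8 × 9 / 16 = 0.45 dB.
Output = -32 − 0.45 = -32.45 dBFS.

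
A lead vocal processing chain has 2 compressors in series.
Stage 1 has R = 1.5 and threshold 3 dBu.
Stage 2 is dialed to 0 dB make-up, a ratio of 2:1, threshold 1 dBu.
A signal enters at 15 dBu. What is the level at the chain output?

6 dBu

Stage 1: overshoot 12 dB → 12/1.5 = 8 dB → 11 dBu.
Stage 2: overshoot 10 dB → 10/2 = 5 dB → 6 dBu.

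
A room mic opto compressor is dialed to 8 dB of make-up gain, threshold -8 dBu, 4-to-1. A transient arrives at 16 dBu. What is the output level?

16 dBu sits 24 dB over threshold.
At 4:1 the overshoot is divided by 4, leaving 6 dB above threshold.
Output = -8 + 6 = -2 dBu; make-up adds 8 dB, giving 6 dBu.

6 dBu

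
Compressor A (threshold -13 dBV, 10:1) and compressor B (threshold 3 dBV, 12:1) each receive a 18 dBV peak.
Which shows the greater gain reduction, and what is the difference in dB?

A: 31 dB over, compressed to 3.1 dB over, so 27.9 dB of GR.
B: 15 dB over, compressed to 1.25 dB over, so 13.75 dB of GR.
Difference: 14.15 dB in favour of A.

A, by 14.15 dB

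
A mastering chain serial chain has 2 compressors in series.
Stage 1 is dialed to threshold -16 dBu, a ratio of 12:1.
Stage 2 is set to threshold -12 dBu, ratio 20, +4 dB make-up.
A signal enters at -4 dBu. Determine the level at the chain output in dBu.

Stage 1: -4 dBu is 12 dB over -16 dBu; at 12:1 that becomes 1 dB over, giving -15 dBu.
Stage 2: -15 dBu ≤ -12 dBu, so stage 2 doesn't engage; make-up brings it to -11 dBu.

-11 dBu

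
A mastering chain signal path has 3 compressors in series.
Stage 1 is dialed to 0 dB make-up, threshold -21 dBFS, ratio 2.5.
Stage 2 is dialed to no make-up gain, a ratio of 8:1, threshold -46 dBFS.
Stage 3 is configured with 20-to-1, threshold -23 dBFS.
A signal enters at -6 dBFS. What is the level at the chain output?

Stage 1: overshoot 15 dB → 15/2.5 = 6 dB → -15 dBFS.
Stage 2: overshoot 31 dB → 31/8 = 3.875 dB → -42.125 dBFS.
Stage 3: -42.125 dBFS is at or below the -23 dBFS threshold — no compression; output -42.125 dBFS.

-42.125 dBFS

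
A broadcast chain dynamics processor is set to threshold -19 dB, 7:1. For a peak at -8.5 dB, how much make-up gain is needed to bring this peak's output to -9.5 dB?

8 dB

Overshoot 10.5 dB → 10.5/7 = 1.5 dB after compression, so the compressed level is -19 + 1.5 = -17.5 dB.
Make-up = target − compressed = -9.5 − (-17.5) = 8 dB.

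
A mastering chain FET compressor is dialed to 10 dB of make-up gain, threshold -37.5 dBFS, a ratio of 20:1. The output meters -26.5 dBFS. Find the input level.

Before make-up, the level was -26.5 − 10 = -36.5 dBFS.
Post-compression overshoot = -36.5 − (-37.5) = 1 dB.
Before 20:1 compression the overshoot was 1 × 20 = 20 dB, so input = -37.5 + 20 = -17.5 dBFS.

-17.5 dBFS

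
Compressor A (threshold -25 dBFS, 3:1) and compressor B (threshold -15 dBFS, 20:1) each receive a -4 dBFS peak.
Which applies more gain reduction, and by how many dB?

A: overshoot 21 dB → output overshoot 7 dB → GR 14 dB.
B: overshoot 11 dB → output overshoot 0.55 dB → GR 10.45 dB.
Difference: 3.55 dB in favour of A.

A, by 3.55 dB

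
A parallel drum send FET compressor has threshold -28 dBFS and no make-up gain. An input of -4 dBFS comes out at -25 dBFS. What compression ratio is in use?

Input overshoot = -4 − (-28) = 24 dB; output overshoot = -25 − (-28) = 3 dB.
Ratio = 24 / 3 = 8.

8:1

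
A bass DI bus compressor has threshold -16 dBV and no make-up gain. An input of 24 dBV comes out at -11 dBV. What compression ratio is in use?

Input overshoot = 24 − (-16) = 40 dB; output overshoot = -11 − (-16) = 5 dB.
Ratio = 40 / 5 = 8.

8:1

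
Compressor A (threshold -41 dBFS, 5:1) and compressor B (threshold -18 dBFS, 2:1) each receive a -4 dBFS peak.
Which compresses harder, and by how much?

A, by 22.6 dB

A: GR = 37 − 37/5 = 29.6 dB.
B: GR = 14 − 14/2 = 7 dB.
A reduces 22.6 dB more.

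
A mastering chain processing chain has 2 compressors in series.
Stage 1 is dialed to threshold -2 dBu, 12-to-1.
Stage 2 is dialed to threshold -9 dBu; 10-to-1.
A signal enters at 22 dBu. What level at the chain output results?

Stage 1: 22 dBu is 24 dB over -2 dBu; at 12:1 that becomes 2 dB over, giving 0 dBu.
Stage 2: 9 dB above -9 dBu, reduced 10:1 to 0.9 dB above → -8.1 dBu.

-8.1 dBu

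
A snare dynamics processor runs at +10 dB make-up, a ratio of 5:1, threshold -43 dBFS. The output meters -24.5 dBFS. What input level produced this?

-0.5 dBFS

Remove make-up: -24.5 − 10 = -34.5 dBFS.
Post-compression overshoot = -34.5 − (-43) = 8.5 dB.
Input overshoot = R × output overshoot = 42.5 dB → input = -43 + 42.5 = -0.5 dBFS.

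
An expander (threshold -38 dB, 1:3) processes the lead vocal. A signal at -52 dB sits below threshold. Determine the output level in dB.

-80 dB

Undershoot = (-38) − (-52) = 14 dB.
At 1:3, that expands to 42 dB under threshold.
Output = -38 − 42 = -80 dB.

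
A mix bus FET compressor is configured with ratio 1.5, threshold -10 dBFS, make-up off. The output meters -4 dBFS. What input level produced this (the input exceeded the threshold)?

Post-compression overshoot = -4 − (-10) = 6 dB.
Input overshoot = R × output overshoot = 9 dB → input = -10 + 9 = -1 dBFS.

-1 dBFS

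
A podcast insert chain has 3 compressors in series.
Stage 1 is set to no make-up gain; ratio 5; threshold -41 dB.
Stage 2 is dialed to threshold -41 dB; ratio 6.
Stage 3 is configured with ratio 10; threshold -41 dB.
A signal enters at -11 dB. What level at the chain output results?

Stage 1: -11 dB is 30 dB over -41 dB; at 5:1 that becomes 6 dB over, giving -35 dB.
Stage 2: overshoot 6 dB → 6/6 = 1 dB → -40 dB.
Stage 3: 1 dB above -41 dB, reduced 10:1 to 0.1 dB above → -40.9 dB.

-40.9 dB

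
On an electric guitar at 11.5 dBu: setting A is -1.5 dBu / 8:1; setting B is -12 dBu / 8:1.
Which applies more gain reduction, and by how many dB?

B, by 9.1875 dB

A: 13 dB over, compressed to 1.625 dB over, so 11.375 dB of GR.
B: 23.5 dB over, compressed to 2.9375 dB over, so 20.5625 dB of GR.
B applies 9.1875 dB more gain reduction.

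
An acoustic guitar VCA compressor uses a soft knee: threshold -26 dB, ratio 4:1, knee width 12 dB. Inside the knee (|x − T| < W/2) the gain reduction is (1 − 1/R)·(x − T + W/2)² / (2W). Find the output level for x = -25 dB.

-26.53125 dB

x − T + W/2 = -25 − (-26) + 6 = 7.
GR = (1 − 1/4) × 7² / 24 = 0.75 × 49 / 24 = 1.53125 dB.
Output = -25 − 1.53125 = -26.53125 dB.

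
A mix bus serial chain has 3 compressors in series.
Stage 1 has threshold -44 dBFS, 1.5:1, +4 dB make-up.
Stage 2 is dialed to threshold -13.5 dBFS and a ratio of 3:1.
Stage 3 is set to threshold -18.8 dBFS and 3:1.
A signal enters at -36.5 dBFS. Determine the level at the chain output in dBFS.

-35 dBFS

Stage 1: overshoot 7.5 dB → 7.5/1.5 = 5 dB → -39 dBFS; +4 dB make-up → -35 dBFS.
Stage 2: below threshold (-35 ≤ -13.5); passes unchanged; output -35 dBFS.
Stage 3: -35 dBFS is at or below the -18.8 dBFS threshold — no compression; output -35 dBFS.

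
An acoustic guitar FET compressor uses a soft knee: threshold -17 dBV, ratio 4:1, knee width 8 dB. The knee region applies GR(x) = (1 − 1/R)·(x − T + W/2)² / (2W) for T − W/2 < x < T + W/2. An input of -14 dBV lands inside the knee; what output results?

x − T + W/2 = -14 − (-17) + 4 = 7.
GR = (1 − 1/4) × 7² / 16 = 0.75 × 49 / 16 = 2.296875 dB.
Output = -14 − 2.296875 = -16.296875 dBV.

-16.296875 dBV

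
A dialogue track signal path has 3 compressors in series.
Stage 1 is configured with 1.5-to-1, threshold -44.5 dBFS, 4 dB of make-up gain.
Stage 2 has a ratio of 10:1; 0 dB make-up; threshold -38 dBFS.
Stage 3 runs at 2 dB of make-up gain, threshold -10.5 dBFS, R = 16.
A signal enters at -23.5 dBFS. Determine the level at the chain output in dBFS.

Stage 1: overshoot 21 dB → 21/1.5 = 14 dB → -30.5 dBFS; +4 dB make-up → -26.5 dBFS.
Stage 2: 11.5 dB above -38 dBFS, reduced 10:1 to 1.15 dB above → -36.85 dBFS.
Stage 3: -36.85 dBFS is at or below the -10.5 dBFS threshold — no compression; make-up brings it to -34.85 dBFS.

-34.85 dBFS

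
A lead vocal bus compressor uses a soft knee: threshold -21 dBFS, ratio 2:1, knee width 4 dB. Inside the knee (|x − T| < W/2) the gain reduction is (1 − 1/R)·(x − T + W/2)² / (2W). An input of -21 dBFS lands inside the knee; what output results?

-21.25 dBFS

x − T + W/2 = -21 − (-21) + 2 = 2.
GR = (1 − 1/2) × 2² / 8 = 0.5 × 4 / 8 = 0.25 dB.
Output = -21 − 0.25 = -21.25 dBFS.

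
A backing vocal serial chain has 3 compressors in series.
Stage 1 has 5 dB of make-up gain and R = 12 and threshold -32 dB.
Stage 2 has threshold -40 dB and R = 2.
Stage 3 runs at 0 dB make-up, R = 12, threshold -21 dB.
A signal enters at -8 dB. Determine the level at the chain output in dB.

-32.5 dB

Stage 1: -8 dB is 24 dB over -32 dB; at 12:1 that becomes 2 dB over, giving -30 dB; +5 dB make-up → -25 dB.
Stage 2: overshoot 15 dB → 15/2 = 7.5 dB → -32.5 dB.
Stage 3: below threshold (-32.5 ≤ -21); passes unchanged; output -32.5 dB.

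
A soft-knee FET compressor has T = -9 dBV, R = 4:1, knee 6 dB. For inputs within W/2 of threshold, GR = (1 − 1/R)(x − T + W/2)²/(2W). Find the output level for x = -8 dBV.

x − T + W/2 = -8 − (-9) + 3 = 4.
GR = (1 − 1/4) × 4² / 12 = 0.75 × 16 / 12 = 1 dB.
Output = -8 − 1 = -9 dBV.

-9 dBV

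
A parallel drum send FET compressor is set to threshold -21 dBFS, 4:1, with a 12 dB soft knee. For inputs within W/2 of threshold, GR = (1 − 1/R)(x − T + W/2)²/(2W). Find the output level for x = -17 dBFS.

x − T + W/2 = -17 − (-21) + 6 = 10.
GR = (1 − 1/4) × 10² / 24 = 0.75 × 100 / 24 = 3.125 dB.
Output = -17 − 3.125 = -20.125 dBFS.

-20.125 dBFS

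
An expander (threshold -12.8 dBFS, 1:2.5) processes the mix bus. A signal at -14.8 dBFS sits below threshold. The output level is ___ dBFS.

Below threshold, a 1:2.5 expander applies gain = (2.5−1)×(T − x) of attenuation.
(2.5−1) × 2 = 3 dB, so output = -14.8 − 3 = -17.8 dBFS.

-17.8 dBFS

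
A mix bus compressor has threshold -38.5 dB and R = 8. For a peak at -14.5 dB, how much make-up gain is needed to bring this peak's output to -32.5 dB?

The peak compresses to -38.5 + 24/8 = -35.5 dB.
To reach -32.5 dB requires -32.5 − (-35.5) = 3 dB of make-up.

3 dB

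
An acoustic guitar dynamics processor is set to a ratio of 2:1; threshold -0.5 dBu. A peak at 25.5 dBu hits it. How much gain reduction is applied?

Overshoot = 25.5 − (-0.5) = 26 dB.
A 2:1 ratio leaves 13 dB of that excess.
GR = overshoot in − overshoot out = 26 − 13 = 13 dB.

13 dB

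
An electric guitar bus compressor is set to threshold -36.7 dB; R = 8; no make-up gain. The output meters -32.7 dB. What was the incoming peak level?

-4.7 dB

That's 4 dB above the -36.7 dB threshold.
Before 8:1 compression the overshoot was 4 × 8 = 32 dB, so input = -36.7 + 32 = -4.7 dB.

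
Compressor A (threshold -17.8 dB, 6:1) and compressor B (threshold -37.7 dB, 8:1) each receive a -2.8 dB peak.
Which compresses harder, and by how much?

A: 15 dB over, compressed to 2.5 dB over, so 12.5 dB of GR.
B: 34.9 dB over, compressed to 4.3625 dB over, so 30.5375 dB of GR.
B applies 18.0375 dB more gain reduction.

B, by 18.0375 dB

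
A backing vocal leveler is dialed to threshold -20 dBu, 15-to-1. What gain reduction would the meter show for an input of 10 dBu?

28 dB

Overshoot = 10 − (-20) = 30 dB.
A 15:1 ratio leaves 2 dB of that excess.
Gain reduction = 30 − 2 = 28 dB.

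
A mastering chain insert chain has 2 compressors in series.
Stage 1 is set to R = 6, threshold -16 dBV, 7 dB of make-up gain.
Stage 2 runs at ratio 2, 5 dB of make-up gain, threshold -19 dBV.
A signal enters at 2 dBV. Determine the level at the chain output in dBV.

-7.5 dBV

Stage 1: 18 dB above -16 dBV, reduced 6:1 to 3 dB above → -13 dBV; +7 dB make-up → -6 dBV.
Stage 2: -6 dBV is 13 dB over -19 dBV; at 2:1 that becomes 6.5 dB over, giving -12.5 dBV; +5 dB make-up → -7.5 dBV.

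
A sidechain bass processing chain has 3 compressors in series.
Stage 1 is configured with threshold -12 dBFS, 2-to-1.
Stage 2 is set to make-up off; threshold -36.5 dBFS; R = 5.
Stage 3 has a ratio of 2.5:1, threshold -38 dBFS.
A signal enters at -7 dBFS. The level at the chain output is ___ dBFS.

-35.24 dBFS

Stage 1: -7 dBFS is 5 dB over -12 dBFS; at 2:1 that becomes 2.5 dB over, giving -9.5 dBFS.
Stage 2: 27 dB above -36.5 dBFS, reduced 5:1 to 5.4 dB above → -31.1 dBFS.
Stage 3: 6.9 dB above -38 dBFS, reduced 2.5:1 to 2.76 dB above → -35.24 dBFS.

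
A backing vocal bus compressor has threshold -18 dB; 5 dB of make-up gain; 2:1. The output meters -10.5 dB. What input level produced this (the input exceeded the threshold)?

-13 dB

Stripping the +5 dB make-up gives -15.5 dB at the gain stage.
That's 2.5 dB above the -18 dB threshold.
Before 2:1 compression the overshoot was 2.5 × 2 = 5 dB, so input = -18 + 5 = -13 dB.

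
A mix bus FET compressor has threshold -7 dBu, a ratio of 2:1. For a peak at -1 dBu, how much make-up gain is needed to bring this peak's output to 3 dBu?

The peak compresses to -7 + 6/2 = -4 dBu.
To reach 3 dBu requires 3 − (-4) = 7 dB of make-up.

7 dB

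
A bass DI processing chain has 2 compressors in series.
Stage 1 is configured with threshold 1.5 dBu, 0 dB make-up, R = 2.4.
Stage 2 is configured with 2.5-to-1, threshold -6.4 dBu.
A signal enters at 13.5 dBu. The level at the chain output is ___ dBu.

-1.24 dBu

Stage 1: 12 dB above 1.5 dBu, reduced 2.4:1 to 5 dB above → 6.5 dBu.
Stage 2: overshoot 12.9 dB → 12.9/2.5 = 5.16 dB → -1.24 dBu.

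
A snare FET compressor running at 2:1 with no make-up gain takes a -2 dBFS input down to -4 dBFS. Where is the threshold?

-6 dBFS

Let T be the threshold. Output overshoot = (input overshoot)/R, so -4 − T = (-2 − T)/2.
2·(-4 − T) = -2 − T → 1·T = -8 − (-2) = -6.
T = -6/1 = -6 dBFS.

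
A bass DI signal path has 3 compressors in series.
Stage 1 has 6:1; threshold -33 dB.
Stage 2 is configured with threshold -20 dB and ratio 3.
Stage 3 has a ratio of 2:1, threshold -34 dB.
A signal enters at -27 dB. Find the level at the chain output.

-33 dB

Stage 1: 6 dB above -33 dB, reduced 6:1 to 1 dB above → -32 dB.
Stage 2: -32 dB ≤ -20 dB, so stage 2 doesn't engage; output -32 dB.
Stage 3: overshoot 2 dB → 2/2 = 1 dB → -33 dB.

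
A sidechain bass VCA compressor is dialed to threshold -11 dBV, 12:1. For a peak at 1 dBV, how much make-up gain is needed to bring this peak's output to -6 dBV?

4 dB

The peak compresses to -11 + 12/12 = -10 dBV.
To reach -6 dBV requires -6 − (-10) = 4 dB of make-up.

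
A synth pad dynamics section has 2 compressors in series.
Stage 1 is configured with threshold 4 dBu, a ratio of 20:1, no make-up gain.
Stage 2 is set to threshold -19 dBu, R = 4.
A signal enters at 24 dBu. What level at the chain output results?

Stage 1: overshoot 20 dB → 20/20 = 1 dB → 5 dBu.
Stage 2: 5 dBu is 24 dB over -19 dBu; at 4:1 that becomes 6 dB over, giving -13 dBu.

-13 dBu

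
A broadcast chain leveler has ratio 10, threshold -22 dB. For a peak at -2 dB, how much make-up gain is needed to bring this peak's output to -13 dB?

The peak compresses to -22 + 20/10 = -20 dB.
To reach -13 dB requires -13 − (-20) = 7 dB of make-up.

7 dB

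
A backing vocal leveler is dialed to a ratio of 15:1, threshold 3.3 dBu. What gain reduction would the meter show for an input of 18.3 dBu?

14 dB

The signal is 15 dB above threshold.
After 15:1 compression the overshoot becomes 15/15 = 1 dB.
GR = overshoot in − overshoot out = 15 − 1 = 14 dB.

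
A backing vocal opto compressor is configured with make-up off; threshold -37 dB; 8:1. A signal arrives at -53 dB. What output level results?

-53 dB is 16 dB below the -37 dB threshold, so no gain reduction is applied.
Output = input = -53 dB.

-53 dB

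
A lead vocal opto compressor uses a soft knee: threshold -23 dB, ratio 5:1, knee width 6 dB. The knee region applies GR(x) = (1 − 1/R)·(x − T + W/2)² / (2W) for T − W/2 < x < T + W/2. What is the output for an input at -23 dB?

-23.6 dB

x − T + W/2 = -23 − (-23) + 3 = 3.
GR = (1 − 1/5) × 3² / 12 = 0.8 × 9 / 12 = 0.6 dB.
Output = -23 − 0.6 = -23.6 dB.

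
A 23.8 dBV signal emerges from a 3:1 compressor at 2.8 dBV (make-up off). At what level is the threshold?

Gain reduction = 23.8 − 2.8 = 21 dB; output overshoot = GR / (R − 1) = 21 / 2 = 10.5 dB.
Threshold = output − output overshoot = 2.8 − 10.5 = -7.7 dBV.

-7.7 dBV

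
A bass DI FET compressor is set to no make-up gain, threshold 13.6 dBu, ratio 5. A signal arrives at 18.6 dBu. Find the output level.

14.6 dBu

The input is 5 dB above the 13.6 dBu threshold.
5:1 compression reduces that to 5/5 = 1 dB over.
Output = 13.6 + 1 = 14.6 dBu.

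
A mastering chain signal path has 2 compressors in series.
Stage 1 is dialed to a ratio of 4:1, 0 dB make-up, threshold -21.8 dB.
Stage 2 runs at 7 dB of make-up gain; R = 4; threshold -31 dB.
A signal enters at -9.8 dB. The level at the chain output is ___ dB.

-20.95 dB

Stage 1: -9.8 dB is 12 dB over -21.8 dB; at 4:1 that becomes 3 dB over, giving -18.8 dB.
Stage 2: 12.2 dB above -31 dB, reduced 4:1 to 3.05 dB above → -27.95 dB; +7 dB make-up → -20.95 dB.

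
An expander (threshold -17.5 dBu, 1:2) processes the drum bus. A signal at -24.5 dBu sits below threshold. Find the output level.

The input is 7 dB below the -17.5 dBu threshold.
A 1:2 expander multiplies undershoot by 2: 7 × 2 = 14 dB below threshold.
Output = -17.5 − 14 = -31.5 dBu.

-31.5 dBu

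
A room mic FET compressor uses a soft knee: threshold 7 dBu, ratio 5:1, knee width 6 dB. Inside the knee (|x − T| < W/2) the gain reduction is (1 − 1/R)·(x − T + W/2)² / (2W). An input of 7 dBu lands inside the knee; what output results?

x − T + W/2 = 7 − 7 + 3 = 3.
GR = (1 − 1/5) × 3² / 12 = 0.8 × 9 / 12 = 0.6 dB.
Output = 7 − 0.6 = 6.4 dBu.

6.4 dBu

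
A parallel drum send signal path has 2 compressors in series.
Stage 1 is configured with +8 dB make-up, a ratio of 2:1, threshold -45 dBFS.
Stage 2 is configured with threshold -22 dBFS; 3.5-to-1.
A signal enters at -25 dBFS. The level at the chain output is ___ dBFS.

Stage 1: 20 dB above -45 dBFS, reduced 2:1 to 10 dB above → -35 dBFS; +8 dB make-up → -27 dBFS.
Stage 2: below threshold (-27 ≤ -22); passes unchanged; output -27 dBFS.

-27 dBFS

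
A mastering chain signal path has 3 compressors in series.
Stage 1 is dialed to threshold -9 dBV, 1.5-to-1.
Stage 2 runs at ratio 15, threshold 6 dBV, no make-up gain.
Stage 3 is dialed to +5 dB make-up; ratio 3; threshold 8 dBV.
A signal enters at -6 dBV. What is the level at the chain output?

-2 dBV

Stage 1: 3 dB above -9 dBV, reduced 1.5:1 to 2 dB above → -7 dBV.
Stage 2: -7 dBV is at or below the 6 dBV threshold — no compression; output -7 dBV.
Stage 3: below threshold (-7 ≤ 8); passes unchanged; make-up brings it to -2 dBV.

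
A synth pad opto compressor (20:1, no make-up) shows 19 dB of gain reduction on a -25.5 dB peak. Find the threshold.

-45.5 dB

Input is 20 dB above T (since output overshoot × R = input overshoot: (-44.5 − T)·20 = -25.5 − T gives T = -45.5 dB).
Check: -45.5 + (-25.5 − (-45.5))/20 = -45.5 + 1 = -44.5 dB. ✓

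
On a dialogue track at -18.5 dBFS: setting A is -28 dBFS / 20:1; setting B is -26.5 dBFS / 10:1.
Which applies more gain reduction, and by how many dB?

A, by 1.825 dB

A: 9.5 dB over, compressed to 0.475 dB over, so 9.025 dB of GR.
B: 8 dB over, compressed to 0.8 dB over, so 7.2 dB of GR.
Difference: 1.825 dB in favour of A.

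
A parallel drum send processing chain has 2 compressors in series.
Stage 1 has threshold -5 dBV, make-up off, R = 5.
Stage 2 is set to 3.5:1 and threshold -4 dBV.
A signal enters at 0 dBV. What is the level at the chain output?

Stage 1: 5 dB above -5 dBV, reduced 5:1 to 1 dB above → -4 dBV.
Stage 2: below threshold (-4 ≤ -4); passes unchanged; output -4 dBV.

-4 dBV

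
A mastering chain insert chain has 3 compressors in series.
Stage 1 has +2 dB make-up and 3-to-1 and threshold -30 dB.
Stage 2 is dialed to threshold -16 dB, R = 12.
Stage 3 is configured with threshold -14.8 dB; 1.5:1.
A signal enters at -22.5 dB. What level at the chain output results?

-25.5 dB

Stage 1: overshoot 7.5 dB → 7.5/3 = 2.5 dB → -27.5 dB; +2 dB make-up → -25.5 dB.
Stage 2: -25.5 dB ≤ -16 dB, so stage 2 doesn't engage; output -25.5 dB.
Stage 3: -25.5 dB ≤ -14.8 dB, so stage 3 doesn't engage; output -25.5 dB.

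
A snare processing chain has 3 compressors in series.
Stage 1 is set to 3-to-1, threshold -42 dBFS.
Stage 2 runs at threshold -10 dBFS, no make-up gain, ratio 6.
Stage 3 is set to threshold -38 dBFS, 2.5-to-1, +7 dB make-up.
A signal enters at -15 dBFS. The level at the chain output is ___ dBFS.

Stage 1: overshoot 27 dB → 27/3 = 9 dB → -33 dBFS.
Stage 2: -33 dBFS is at or below the -10 dBFS threshold — no compression; output -33 dBFS.
Stage 3: 5 dB above -38 dBFS, reduced 2.5:1 to 2 dB above → -36 dBFS; +7 dB make-up → -29 dBFS.

-29 dBFS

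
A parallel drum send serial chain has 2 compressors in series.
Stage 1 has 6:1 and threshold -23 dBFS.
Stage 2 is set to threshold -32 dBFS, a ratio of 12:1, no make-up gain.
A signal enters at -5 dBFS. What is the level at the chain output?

-31 dBFS

Stage 1: 18 dB above -23 dBFS, reduced 6:1 to 3 dB above → -20 dBFS.
Stage 2: -20 dBFS is 12 dB over -32 dBFS; at 12:1 that becomes 1 dB over, giving -31 dBFS.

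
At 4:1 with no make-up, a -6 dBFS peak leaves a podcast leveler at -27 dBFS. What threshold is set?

-34 dBFS

Input is 28 dB above T (since output overshoot × R = input overshoot: (-27 − T)·4 = -6 − T gives T = -34 dBFS).
Check: -34 + (-6 − (-34))/4 = -34 + 7 = -27 dBFS. ✓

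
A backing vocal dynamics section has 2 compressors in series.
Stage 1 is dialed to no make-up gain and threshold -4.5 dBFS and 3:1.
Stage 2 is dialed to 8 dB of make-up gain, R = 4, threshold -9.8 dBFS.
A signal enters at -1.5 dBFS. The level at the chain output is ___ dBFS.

-0.225 dBFS

Stage 1: overshoot 3 dB → 3/3 = 1 dB → -3.5 dBFS.
Stage 2: overshoot 6.3 dB → 6.3/4 = 1.575 dB → -8.225 dBFS; +8 dB make-up → -0.225 dBFS.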